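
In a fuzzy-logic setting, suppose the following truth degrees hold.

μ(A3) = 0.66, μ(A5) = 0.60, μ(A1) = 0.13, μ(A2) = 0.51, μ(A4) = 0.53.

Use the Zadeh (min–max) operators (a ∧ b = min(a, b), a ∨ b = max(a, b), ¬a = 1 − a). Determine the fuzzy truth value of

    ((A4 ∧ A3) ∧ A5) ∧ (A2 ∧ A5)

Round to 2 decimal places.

A4 ∧ A3 = min(a, b) on (0.53, 0.66) = 0.53
(A4 ∧ A3) ∧ A5 = min(a, b) on (0.53, 0.60) = 0.53
A2 ∧ A5 = min(a, b) on (0.51, 0.60) = 0.51
((A4 ∧ A3) ∧ A5) ∧ (A2 ∧ A5) = min(a, b) on (0.53, 0.51) = 0.51

0.51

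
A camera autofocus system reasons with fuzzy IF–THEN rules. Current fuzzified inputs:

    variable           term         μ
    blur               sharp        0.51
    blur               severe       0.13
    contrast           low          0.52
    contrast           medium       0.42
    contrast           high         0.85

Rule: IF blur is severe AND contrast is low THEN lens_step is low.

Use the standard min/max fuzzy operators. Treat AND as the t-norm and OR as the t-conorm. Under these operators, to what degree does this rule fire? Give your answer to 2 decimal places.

0.13

firing strength: severe=0.13, low=0.52; AND[min(a, b)] → w = 0.13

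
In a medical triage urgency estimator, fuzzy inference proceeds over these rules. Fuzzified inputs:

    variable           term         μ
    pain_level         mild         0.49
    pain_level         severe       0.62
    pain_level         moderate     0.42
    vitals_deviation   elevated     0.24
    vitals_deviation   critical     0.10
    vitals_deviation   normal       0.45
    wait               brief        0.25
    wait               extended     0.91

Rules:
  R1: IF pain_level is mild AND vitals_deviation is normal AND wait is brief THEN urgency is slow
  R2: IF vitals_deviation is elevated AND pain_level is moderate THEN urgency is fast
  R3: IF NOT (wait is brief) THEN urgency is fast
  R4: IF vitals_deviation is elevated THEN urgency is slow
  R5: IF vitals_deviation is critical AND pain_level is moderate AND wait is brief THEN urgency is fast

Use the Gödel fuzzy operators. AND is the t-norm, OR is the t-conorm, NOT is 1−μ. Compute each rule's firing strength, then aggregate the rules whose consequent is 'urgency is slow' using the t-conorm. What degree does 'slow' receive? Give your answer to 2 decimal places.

0.25

R1: mild=0.49, normal=0.45, brief=0.25; AND[min(a, b)] → w = 0.25
R2: elevated=0.24, moderate=0.42; AND[min(a, b)] → w = 0.24
R3: ¬brief=1−0.25=0.75 → w = 0.75
R4: elevated=0.24 → w = 0.24
R5: critical=0.10, moderate=0.42, brief=0.25; AND[min(a, b)] → w = 0.10
Rules with consequent 'slow': {R1, R4} → strengths 0.25, 0.24
Aggregate via t-conorm [max(a, b)]: 0.25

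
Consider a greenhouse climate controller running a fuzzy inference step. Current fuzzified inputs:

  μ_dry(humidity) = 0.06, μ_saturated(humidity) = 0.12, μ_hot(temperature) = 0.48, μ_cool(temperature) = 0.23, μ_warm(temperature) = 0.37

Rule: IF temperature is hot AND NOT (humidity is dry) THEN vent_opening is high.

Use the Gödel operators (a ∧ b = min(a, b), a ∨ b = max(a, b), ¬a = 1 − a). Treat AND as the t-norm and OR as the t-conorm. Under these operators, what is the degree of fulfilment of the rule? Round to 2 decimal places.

firing strength: hot=0.48, ¬dry=1−0.06=0.94; AND[min(a, b)] → w = 0.48

0.48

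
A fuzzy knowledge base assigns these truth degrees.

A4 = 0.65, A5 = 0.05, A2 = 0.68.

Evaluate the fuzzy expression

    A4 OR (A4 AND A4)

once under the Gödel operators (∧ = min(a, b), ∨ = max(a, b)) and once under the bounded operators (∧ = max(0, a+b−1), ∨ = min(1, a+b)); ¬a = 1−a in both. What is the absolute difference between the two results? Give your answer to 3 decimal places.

Under Gödel:
  A4 AND A4 = min(a, b) on (0.65, 0.65) = 0.65
  A4 OR (A4 AND A4) = max(a, b) on (0.65, 0.65) = 0.65
  → value = 0.6500
Under bounded:
  A4 AND A4 = max(0, a+b−1) on (0.65, 0.65) = 0.30
  A4 OR (A4 AND A4) = min(1, a+b) on (0.65, 0.30) = 0.95
  → value = 0.9500
|0.6500 − 0.9500| = 0.300

0.300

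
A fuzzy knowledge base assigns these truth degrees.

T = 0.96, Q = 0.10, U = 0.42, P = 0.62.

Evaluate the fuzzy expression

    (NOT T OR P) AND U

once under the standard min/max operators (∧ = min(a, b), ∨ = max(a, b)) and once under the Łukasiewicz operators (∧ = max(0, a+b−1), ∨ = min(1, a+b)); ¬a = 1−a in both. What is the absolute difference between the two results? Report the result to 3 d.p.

Under standard min/max:
  NOT T = 1 − 0.96 = 0.04
  NOT T OR P = max(a, b) on (0.04, 0.62) = 0.62
  (NOT T OR P) AND U = min(a, b) on (0.62, 0.42) = 0.42
  → value = 0.4200
Under Łukasiewicz:
  NOT T = 1 − 0.96 = 0.04
  NOT T OR P = min(1, a+b) on (0.04, 0.62) = 0.66
  (NOT T OR P) AND U = max(0, a+b−1) on (0.66, 0.42) = 0.08
  → value = 0.0800
|0.4200 − 0.0800| = 0.340

0.340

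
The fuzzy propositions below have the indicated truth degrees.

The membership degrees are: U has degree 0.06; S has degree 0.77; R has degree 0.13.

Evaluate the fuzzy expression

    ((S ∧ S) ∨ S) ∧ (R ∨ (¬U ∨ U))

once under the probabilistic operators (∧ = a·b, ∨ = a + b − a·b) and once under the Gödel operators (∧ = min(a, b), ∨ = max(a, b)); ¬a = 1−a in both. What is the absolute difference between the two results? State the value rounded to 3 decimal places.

0.092

Under probabilistic:
  S ∧ S = a·b on (0.7700, 0.7700) = 0.5929
  (S ∧ S) ∨ S = a + b − a·b on (0.5929, 0.7700) = 0.9064
  ¬U = 1 − 0.0600 = 0.9400
  ¬U ∨ U = a + b − a·b on (0.9400, 0.0600) = 0.9436
  R ∨ (¬U ∨ U) = a + b − a·b on (0.1300, 0.9436) = 0.9509
  ((S ∧ S) ∨ S) ∧ (R ∨ (¬U ∨ U)) = a·b on (0.9064, 0.9509) = 0.8619
  → value = 0.8619
Under Gödel:
  S ∧ S = min(a, b) on (0.77, 0.77) = 0.77
  (S ∧ S) ∨ S = max(a, b) on (0.77, 0.77) = 0.77
  ¬U = 1 − 0.06 = 0.94
  ¬U ∨ U = max(a, b) on (0.94, 0.06) = 0.94
  R ∨ (¬U ∨ U) = max(a, b) on (0.13, 0.94) = 0.94
  ((S ∧ S) ∨ S) ∧ (R ∨ (¬U ∨ U)) = min(a, b) on (0.77, 0.94) = 0.77
  → value = 0.7700
|0.8619 − 0.7700| = 0.092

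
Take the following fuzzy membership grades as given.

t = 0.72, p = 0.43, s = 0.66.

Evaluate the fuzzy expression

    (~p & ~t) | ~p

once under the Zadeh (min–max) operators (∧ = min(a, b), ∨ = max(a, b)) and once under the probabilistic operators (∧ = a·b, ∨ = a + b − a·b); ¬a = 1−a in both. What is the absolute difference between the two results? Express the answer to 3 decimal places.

0.069

Under Zadeh (min–max):
  ~p = 1 − 0.43 = 0.57
  ~t = 1 − 0.72 = 0.28
  ~p & ~t = min(a, b) on (0.57, 0.28) = 0.28
  ~p = 1 − 0.43 = 0.57
  (~p & ~t) | ~p = max(a, b) on (0.28, 0.57) = 0.57
  → value = 0.5700
Under probabilistic:
  ~p = 1 − 0.4300 = 0.5700
  ~t = 1 − 0.7200 = 0.2800
  ~p & ~t = a·b on (0.5700, 0.2800) = 0.1596
  ~p = 1 − 0.4300 = 0.5700
  (~p & ~t) | ~p = a + b − a·b on (0.1596, 0.5700) = 0.6386
  → value = 0.6386
|0.5700 − 0.6386| = 0.069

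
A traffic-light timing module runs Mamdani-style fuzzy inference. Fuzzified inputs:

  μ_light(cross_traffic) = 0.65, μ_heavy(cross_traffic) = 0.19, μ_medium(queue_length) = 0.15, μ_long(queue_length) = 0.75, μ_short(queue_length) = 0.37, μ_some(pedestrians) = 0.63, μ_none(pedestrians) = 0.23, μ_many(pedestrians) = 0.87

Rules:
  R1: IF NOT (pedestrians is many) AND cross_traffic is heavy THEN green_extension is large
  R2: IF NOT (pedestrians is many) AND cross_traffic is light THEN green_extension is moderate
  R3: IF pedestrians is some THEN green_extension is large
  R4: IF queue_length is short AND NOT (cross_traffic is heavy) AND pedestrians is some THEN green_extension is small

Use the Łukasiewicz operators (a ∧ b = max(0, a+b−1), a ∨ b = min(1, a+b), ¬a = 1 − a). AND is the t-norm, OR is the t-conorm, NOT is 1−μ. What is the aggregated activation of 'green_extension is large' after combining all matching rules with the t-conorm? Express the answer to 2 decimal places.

R1: ¬many=1−0.87=0.13, heavy=0.19; AND[max(0, a+b−1)] → w = 0.00
R2: ¬many=1−0.87=0.13, light=0.65; AND[max(0, a+b−1)] → w = 0.00
R3: some=0.63 → w = 0.63
R4: short=0.37, ¬heavy=1−0.19=0.81, some=0.63; AND[max(0, a+b−1)] → w = 0.00
Rules with consequent 'large': {R1, R3} → strengths 0.00, 0.63
Aggregate via t-conorm [min(1, a+b)]: 0.63

0.63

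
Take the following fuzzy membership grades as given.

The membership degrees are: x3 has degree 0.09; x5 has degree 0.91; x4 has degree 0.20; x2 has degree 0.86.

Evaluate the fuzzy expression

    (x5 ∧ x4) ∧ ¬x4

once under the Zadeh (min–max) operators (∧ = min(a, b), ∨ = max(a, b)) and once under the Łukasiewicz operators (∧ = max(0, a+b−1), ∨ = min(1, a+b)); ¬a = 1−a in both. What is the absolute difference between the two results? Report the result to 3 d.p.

Under Zadeh (min–max):
  x5 ∧ x4 = min(a, b) on (0.91, 0.20) = 0.20
  ¬x4 = 1 − 0.20 = 0.80
  (x5 ∧ x4) ∧ ¬x4 = min(a, b) on (0.20, 0.80) = 0.20
  → value = 0.2000
Under Łukasiewicz:
  x5 ∧ x4 = max(0, a+b−1) on (0.91, 0.20) = 0.11
  ¬x4 = 1 − 0.20 = 0.80
  (x5 ∧ x4) ∧ ¬x4 = max(0, a+b−1) on (0.11, 0.80) = 0.00
  → value = 0.0000
|0.2000 − 0.0000| = 0.200

0.200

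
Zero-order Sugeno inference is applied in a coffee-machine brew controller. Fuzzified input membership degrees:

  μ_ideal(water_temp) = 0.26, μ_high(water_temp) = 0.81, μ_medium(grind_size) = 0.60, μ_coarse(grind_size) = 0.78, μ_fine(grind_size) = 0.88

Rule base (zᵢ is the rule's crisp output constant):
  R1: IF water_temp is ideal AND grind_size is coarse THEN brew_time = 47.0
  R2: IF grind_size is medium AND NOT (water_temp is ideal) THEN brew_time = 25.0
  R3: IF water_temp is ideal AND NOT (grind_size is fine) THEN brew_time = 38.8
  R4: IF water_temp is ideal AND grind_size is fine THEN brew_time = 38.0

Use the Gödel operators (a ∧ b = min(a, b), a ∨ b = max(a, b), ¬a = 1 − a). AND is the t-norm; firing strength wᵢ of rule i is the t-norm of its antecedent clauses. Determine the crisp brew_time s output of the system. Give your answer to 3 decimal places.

R1 (z=47.0): ideal=0.26, coarse=0.78; AND[min(a, b)] → w = 0.26
R2 (z=25.0): medium=0.60, ¬ideal=1−0.26=0.74; AND[min(a, b)] → w = 0.60
R3 (z=38.8): ideal=0.26, ¬fine=1−0.88=0.12; AND[min(a, b)] → w = 0.12
R4 (z=38.0): ideal=0.26, fine=0.88; AND[min(a, b)] → w = 0.26
Weighted average = (0.26·47.0 + 0.60·25.0 + 0.12·38.8 + 0.26·38.0) / (0.26 + 0.60 + 0.12 + 0.26)
  = 41.7560 / 1.2400 = 33.674

33.674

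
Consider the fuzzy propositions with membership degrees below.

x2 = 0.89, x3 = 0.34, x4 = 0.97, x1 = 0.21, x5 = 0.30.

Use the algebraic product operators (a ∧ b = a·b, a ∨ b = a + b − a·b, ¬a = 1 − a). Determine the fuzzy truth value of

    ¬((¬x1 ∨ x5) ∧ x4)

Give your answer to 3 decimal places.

¬x1 = 1 − 0.2100 = 0.7900
¬x1 ∨ x5 = a + b − a·b on (0.7900, 0.3000) = 0.8530
(¬x1 ∨ x5) ∧ x4 = a·b on (0.8530, 0.9700) = 0.8274
¬((¬x1 ∨ x5) ∧ x4) = 1 − 0.8274 = 0.1726

0.173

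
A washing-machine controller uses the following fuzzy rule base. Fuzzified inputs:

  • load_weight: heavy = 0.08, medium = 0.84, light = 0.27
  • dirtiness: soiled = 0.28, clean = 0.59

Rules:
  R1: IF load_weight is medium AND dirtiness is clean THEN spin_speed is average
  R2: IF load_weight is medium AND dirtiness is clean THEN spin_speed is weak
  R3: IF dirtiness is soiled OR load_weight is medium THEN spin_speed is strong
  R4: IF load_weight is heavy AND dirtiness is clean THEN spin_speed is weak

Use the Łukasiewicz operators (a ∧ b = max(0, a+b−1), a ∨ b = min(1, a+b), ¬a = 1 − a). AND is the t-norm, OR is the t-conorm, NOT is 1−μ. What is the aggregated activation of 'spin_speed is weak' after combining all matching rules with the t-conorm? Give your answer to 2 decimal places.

0.43

R1: medium=0.84, clean=0.59; AND[max(0, a+b−1)] → w = 0.43
R2: medium=0.84, clean=0.59; AND[max(0, a+b−1)] → w = 0.43
R3: soiled=0.28, medium=0.84; OR[min(1, a+b)] → w = 1.00
R4: heavy=0.08, clean=0.59; AND[max(0, a+b−1)] → w = 0.00
Rules with consequent 'weak': {R2, R4} → strengths 0.43, 0.00
Aggregate via t-conorm [min(1, a+b)]: 0.43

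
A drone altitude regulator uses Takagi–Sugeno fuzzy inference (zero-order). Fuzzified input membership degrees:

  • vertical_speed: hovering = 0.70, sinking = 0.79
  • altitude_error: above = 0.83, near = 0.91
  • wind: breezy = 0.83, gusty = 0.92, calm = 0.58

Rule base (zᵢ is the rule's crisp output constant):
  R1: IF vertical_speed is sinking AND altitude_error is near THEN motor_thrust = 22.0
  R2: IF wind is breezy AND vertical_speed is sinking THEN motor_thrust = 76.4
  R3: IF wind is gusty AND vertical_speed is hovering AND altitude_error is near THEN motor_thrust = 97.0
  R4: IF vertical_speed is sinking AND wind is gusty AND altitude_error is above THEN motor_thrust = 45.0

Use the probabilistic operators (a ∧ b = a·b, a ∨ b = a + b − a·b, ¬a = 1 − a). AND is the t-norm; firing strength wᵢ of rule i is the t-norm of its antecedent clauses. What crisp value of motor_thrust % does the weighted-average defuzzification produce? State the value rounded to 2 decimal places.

58.47

R1 (z=22.0): sinking=0.79, near=0.91; AND[a·b] → w = 0.7189
R2 (z=76.4): breezy=0.83, sinking=0.79; AND[a·b] → w = 0.6557
R3 (z=97.0): gusty=0.92, hovering=0.70, near=0.91; AND[a·b] → w = 0.5860
R4 (z=45.0): sinking=0.79, gusty=0.92, above=0.83; AND[a·b] → w = 0.6032
Weighted average = (0.7189·22.0 + 0.6557·76.4 + 0.5860·97.0 + 0.6032·45.0) / (0.7189 + 0.6557 + 0.5860 + 0.6032)
  = 149.9031 / 2.5639 = 58.47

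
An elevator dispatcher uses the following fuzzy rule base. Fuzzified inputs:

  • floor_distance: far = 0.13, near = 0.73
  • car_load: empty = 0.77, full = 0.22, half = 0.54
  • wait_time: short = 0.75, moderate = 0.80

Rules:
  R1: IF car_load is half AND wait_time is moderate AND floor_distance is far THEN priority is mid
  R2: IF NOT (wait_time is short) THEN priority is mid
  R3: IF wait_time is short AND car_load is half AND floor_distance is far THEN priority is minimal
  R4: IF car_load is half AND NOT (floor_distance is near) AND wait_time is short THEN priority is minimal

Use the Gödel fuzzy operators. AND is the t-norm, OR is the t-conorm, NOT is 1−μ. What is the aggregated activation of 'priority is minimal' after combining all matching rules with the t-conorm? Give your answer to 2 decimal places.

R1: half=0.54, moderate=0.80, far=0.13; AND[min(a, b)] → w = 0.13
R2: ¬short=1−0.75=0.25 → w = 0.25
R3: short=0.75, half=0.54, far=0.13; AND[min(a, b)] → w = 0.13
R4: half=0.54, ¬near=1−0.73=0.27, short=0.75; AND[min(a, b)] → w = 0.27
Rules with consequent 'minimal': {R3, R4} → strengths 0.13, 0.27
Aggregate via t-conorm [max(a, b)]: 0.27

0.27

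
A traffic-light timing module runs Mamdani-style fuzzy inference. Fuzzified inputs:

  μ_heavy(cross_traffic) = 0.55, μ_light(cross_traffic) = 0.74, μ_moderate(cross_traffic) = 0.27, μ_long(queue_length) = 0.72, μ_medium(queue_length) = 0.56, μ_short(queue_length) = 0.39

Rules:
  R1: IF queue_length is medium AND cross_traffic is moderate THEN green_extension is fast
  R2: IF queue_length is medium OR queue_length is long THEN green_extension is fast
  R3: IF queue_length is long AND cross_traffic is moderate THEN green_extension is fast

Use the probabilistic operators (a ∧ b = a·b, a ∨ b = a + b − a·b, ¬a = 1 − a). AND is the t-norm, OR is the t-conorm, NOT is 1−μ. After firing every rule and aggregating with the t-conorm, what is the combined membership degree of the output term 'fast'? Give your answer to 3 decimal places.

0.916

R1: medium=0.56, moderate=0.27; AND[a·b] → w = 0.1512
R2: medium=0.56, long=0.72; OR[a + b − a·b] → w = 0.8768
R3: long=0.72, moderate=0.27; AND[a·b] → w = 0.1944
Rules with consequent 'fast': {R1, R2, R3} → strengths 0.1512, 0.8768, 0.1944
Aggregate via t-conorm [a + b − a·b]: 0.9158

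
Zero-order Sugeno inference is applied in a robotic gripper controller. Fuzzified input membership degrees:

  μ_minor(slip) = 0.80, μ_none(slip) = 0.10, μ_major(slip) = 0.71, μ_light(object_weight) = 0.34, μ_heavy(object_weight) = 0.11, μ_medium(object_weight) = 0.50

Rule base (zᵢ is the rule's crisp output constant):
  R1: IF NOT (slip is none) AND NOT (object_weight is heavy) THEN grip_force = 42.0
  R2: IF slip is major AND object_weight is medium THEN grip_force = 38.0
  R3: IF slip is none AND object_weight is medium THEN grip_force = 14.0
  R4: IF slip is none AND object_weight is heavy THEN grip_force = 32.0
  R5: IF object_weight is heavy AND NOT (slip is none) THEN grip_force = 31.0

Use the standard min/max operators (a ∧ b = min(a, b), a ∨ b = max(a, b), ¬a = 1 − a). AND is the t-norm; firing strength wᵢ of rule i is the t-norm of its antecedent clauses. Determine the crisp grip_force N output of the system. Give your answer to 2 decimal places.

R1 (z=42.0): ¬none=1−0.10=0.90, ¬heavy=1−0.11=0.89; AND[min(a, b)] → w = 0.89
R2 (z=38.0): major=0.71, medium=0.50; AND[min(a, b)] → w = 0.50
R3 (z=14.0): none=0.10, medium=0.50; AND[min(a, b)] → w = 0.10
R4 (z=32.0): none=0.10, heavy=0.11; AND[min(a, b)] → w = 0.10
R5 (z=31.0): heavy=0.11, ¬none=1−0.10=0.90; AND[min(a, b)] → w = 0.11
Weighted average = (0.89·42.0 + 0.50·38.0 + 0.10·14.0 + 0.10·32.0 + 0.11·31.0) / (0.89 + 0.50 + 0.10 + 0.10 + 0.11)
  = 64.3900 / 1.7000 = 37.88

37.88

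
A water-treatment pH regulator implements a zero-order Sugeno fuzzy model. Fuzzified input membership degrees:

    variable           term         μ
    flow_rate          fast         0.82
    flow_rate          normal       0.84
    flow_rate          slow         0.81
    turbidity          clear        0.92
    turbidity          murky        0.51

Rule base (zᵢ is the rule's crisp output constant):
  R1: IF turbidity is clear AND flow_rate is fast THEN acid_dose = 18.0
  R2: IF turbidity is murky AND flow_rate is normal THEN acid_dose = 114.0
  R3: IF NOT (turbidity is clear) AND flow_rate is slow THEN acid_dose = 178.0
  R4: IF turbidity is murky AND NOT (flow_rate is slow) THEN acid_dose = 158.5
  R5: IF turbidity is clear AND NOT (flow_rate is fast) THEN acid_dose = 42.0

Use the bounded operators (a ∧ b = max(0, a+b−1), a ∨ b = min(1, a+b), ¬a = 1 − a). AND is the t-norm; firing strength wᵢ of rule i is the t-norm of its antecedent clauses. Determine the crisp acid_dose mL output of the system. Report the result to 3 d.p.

R1 (z=18.0): clear=0.92, fast=0.82; AND[max(0, a+b−1)] → w = 0.74
R2 (z=114.0): murky=0.51, normal=0.84; AND[max(0, a+b−1)] → w = 0.35
R3 (z=178.0): ¬clear=1−0.92=0.08, slow=0.81; AND[max(0, a+b−1)] → w = 0.00
R4 (z=158.5): murky=0.51, ¬slow=1−0.81=0.19; AND[max(0, a+b−1)] → w = 0.00
R5 (z=42.0): clear=0.92, ¬fast=1−0.82=0.18; AND[max(0, a+b−1)] → w = 0.10
Weighted average = (0.74·18.0 + 0.35·114.0 + 0.00·178.0 + 0.00·158.5 + 0.10·42.0) / (0.74 + 0.35 + 0.00 + 0.00 + 0.10)
  = 57.4200 / 1.1900 = 48.252

48.252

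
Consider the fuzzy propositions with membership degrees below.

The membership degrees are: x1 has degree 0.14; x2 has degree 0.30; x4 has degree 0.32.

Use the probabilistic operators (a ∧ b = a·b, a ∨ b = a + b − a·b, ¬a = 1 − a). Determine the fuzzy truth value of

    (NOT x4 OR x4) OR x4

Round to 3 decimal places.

NOT x4 = 1 − 0.3200 = 0.6800
NOT x4 OR x4 = a + b − a·b on (0.6800, 0.3200) = 0.7824
(NOT x4 OR x4) OR x4 = a + b − a·b on (0.7824, 0.3200) = 0.8520

0.852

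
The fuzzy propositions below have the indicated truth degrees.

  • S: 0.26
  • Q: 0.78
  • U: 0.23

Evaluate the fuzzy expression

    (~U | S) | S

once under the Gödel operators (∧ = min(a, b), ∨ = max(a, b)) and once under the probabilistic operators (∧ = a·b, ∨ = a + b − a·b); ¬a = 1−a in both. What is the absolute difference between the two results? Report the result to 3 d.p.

Under Gödel:
  ~U = 1 − 0.23 = 0.77
  ~U | S = max(a, b) on (0.77, 0.26) = 0.77
  (~U | S) | S = max(a, b) on (0.77, 0.26) = 0.77
  → value = 0.7700
Under probabilistic:
  ~U = 1 − 0.2300 = 0.7700
  ~U | S = a + b − a·b on (0.7700, 0.2600) = 0.8298
  (~U | S) | S = a + b − a·b on (0.8298, 0.2600) = 0.8741
  → value = 0.8741
|0.7700 − 0.8741| = 0.104

0.104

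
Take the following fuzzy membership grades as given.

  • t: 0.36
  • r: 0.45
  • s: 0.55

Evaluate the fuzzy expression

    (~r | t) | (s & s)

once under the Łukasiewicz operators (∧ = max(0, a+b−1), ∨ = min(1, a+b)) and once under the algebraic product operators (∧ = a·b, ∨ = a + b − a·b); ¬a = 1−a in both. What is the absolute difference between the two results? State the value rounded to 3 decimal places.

0.201

Under Łukasiewicz:
  ~r = 1 − 0.45 = 0.55
  ~r | t = min(1, a+b) on (0.55, 0.36) = 0.91
  s & s = max(0, a+b−1) on (0.55, 0.55) = 0.10
  (~r | t) | (s & s) = min(1, a+b) on (0.91, 0.10) = 1.00
  → value = 1.0000
Under algebraic product:
  ~r = 1 − 0.4500 = 0.5500
  ~r | t = a + b − a·b on (0.5500, 0.3600) = 0.7120
  s & s = a·b on (0.5500, 0.5500) = 0.3025
  (~r | t) | (s & s) = a + b − a·b on (0.7120, 0.3025) = 0.7991
  → value = 0.7991
|1.0000 − 0.7991| = 0.201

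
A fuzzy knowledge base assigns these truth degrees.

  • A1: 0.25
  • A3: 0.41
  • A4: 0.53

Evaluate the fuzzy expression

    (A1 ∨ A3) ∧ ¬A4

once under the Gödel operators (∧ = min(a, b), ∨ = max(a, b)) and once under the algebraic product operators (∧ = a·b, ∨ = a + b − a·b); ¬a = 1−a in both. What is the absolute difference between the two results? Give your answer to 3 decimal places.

Under Gödel:
  A1 ∨ A3 = max(a, b) on (0.25, 0.41) = 0.41
  ¬A4 = 1 − 0.53 = 0.47
  (A1 ∨ A3) ∧ ¬A4 = min(a, b) on (0.41, 0.47) = 0.41
  → value = 0.4100
Under algebraic product:
  A1 ∨ A3 = a + b − a·b on (0.2500, 0.4100) = 0.5575
  ¬A4 = 1 − 0.5300 = 0.4700
  (A1 ∨ A3) ∧ ¬A4 = a·b on (0.5575, 0.4700) = 0.2620
  → value = 0.2620
|0.4100 − 0.2620| = 0.148

0.148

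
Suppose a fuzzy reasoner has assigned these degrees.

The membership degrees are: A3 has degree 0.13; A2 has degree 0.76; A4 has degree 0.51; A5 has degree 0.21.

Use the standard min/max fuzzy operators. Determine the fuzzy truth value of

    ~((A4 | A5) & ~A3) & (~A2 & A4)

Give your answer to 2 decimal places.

A4 | A5 = max(a, b) on (0.51, 0.21) = 0.51
~A3 = 1 − 0.13 = 0.87
(A4 | A5) & ~A3 = min(a, b) on (0.51, 0.87) = 0.51
~((A4 | A5) & ~A3) = 1 − 0.51 = 0.49
~A2 = 1 − 0.76 = 0.24
~A2 & A4 = min(a, b) on (0.24, 0.51) = 0.24
~((A4 | A5) & ~A3) & (~A2 & A4) = min(a, b) on (0.49, 0.24) = 0.24

0.24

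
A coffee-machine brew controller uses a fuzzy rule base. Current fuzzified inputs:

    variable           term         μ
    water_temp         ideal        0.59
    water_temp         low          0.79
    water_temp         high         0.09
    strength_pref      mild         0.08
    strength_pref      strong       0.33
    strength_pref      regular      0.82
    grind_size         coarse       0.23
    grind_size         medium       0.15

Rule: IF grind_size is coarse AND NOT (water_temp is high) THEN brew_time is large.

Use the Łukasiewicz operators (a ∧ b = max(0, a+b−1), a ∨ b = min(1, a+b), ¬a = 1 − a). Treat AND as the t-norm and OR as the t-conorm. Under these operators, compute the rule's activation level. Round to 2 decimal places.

0.14

firing strength: coarse=0.23, ¬high=1−0.09=0.91; AND[max(0, a+b−1)] → w = 0.14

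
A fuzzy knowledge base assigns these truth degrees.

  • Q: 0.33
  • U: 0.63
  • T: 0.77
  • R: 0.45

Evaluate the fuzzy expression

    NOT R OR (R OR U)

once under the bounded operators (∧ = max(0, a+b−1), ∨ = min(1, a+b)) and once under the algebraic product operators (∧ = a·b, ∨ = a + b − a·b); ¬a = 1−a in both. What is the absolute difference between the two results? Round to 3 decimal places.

0.092

Under bounded:
  NOT R = 1 − 0.45 = 0.55
  R OR U = min(1, a+b) on (0.45, 0.63) = 1.00
  NOT R OR (R OR U) = min(1, a+b) on (0.55, 1.00) = 1.00
  → value = 1.0000
Under algebraic product:
  NOT R = 1 − 0.4500 = 0.5500
  R OR U = a + b − a·b on (0.4500, 0.6300) = 0.7965
  NOT R OR (R OR U) = a + b − a·b on (0.5500, 0.7965) = 0.9084
  → value = 0.9084
|1.0000 − 0.9084| = 0.092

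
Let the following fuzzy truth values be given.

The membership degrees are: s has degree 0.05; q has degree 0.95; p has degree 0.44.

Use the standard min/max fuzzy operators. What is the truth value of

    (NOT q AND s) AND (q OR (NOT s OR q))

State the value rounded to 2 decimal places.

NOT q = 1 − 0.95 = 0.05
NOT q AND s = min(a, b) on (0.05, 0.05) = 0.05
NOT s = 1 − 0.05 = 0.95
NOT s OR q = max(a, b) on (0.95, 0.95) = 0.95
q OR (NOT s OR q) = max(a, b) on (0.95, 0.95) = 0.95
(NOT q AND s) AND (q OR (NOT s OR q)) = min(a, b) on (0.05, 0.95) = 0.05

0.05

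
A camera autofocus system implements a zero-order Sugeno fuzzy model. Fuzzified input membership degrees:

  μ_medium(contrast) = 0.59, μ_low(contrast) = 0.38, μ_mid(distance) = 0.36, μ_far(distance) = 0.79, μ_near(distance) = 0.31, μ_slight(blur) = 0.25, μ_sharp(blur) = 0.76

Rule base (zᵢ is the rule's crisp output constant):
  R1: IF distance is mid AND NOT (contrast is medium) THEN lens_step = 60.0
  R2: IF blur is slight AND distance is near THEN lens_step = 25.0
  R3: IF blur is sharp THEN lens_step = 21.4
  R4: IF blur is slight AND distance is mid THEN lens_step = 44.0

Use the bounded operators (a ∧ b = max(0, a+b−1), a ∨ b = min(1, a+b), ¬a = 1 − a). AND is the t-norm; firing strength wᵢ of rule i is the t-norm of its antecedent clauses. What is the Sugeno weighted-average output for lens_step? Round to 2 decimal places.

R1 (z=60.0): mid=0.36, ¬medium=1−0.59=0.41; AND[max(0, a+b−1)] → w = 0.00
R2 (z=25.0): slight=0.25, near=0.31; AND[max(0, a+b−1)] → w = 0.00
R3 (z=21.4): sharp=0.76 → w = 0.76
R4 (z=44.0): slight=0.25, mid=0.36; AND[max(0, a+b−1)] → w = 0.00
Weighted average = (0.00·60.0 + 0.00·25.0 + 0.76·21.4 + 0.00·44.0) / (0.00 + 0.00 + 0.76 + 0.00)
  = 16.2640 / 0.7600 = 21.40

21.40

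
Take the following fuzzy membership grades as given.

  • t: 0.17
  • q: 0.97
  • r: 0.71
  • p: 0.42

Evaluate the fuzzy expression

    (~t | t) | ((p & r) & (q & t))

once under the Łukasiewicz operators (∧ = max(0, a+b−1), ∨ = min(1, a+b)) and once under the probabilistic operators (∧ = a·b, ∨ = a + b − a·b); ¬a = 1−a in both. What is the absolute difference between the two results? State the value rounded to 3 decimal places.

Under Łukasiewicz:
  ~t = 1 − 0.17 = 0.83
  ~t | t = min(1, a+b) on (0.83, 0.17) = 1.00
  p & r = max(0, a+b−1) on (0.42, 0.71) = 0.13
  q & t = max(0, a+b−1) on (0.97, 0.17) = 0.14
  (p & r) & (q & t) = max(0, a+b−1) on (0.13, 0.14) = 0.00
  (~t | t) | ((p & r) & (q & t)) = min(1, a+b) on (1.00, 0.00) = 1.00
  → value = 1.0000
Under probabilistic:
  ~t = 1 − 0.1700 = 0.8300
  ~t | t = a + b − a·b on (0.8300, 0.1700) = 0.8589
  p & r = a·b on (0.4200, 0.7100) = 0.2982
  q & t = a·b on (0.9700, 0.1700) = 0.1649
  (p & r) & (q & t) = a·b on (0.2982, 0.1649) = 0.0492
  (~t | t) | ((p & r) & (q & t)) = a + b − a·b on (0.8589, 0.0492) = 0.8658
  → value = 0.8658
|1.0000 − 0.8658| = 0.134

0.134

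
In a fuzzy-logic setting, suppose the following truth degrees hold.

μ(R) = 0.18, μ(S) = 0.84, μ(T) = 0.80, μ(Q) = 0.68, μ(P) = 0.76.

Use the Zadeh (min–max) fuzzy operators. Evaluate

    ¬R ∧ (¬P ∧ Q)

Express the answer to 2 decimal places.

¬R = 1 − 0.18 = 0.82
¬P = 1 − 0.76 = 0.24
¬P ∧ Q = min(a, b) on (0.24, 0.68) = 0.24
¬R ∧ (¬P ∧ Q) = min(a, b) on (0.82, 0.24) = 0.24

0.24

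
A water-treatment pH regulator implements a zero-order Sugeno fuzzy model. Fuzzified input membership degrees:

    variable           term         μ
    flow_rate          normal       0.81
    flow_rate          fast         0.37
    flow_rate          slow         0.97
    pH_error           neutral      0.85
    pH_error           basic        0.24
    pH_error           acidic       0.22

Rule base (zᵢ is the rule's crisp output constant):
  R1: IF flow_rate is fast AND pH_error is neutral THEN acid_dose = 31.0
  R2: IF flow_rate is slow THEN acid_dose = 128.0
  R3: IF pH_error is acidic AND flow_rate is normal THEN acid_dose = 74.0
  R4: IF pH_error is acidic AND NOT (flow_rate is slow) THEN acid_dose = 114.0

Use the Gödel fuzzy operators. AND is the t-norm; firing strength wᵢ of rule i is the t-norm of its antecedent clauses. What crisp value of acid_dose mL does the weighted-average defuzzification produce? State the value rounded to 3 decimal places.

R1 (z=31.0): fast=0.37, neutral=0.85; AND[min(a, b)] → w = 0.37
R2 (z=128.0): slow=0.97 → w = 0.97
R3 (z=74.0): acidic=0.22, normal=0.81; AND[min(a, b)] → w = 0.22
R4 (z=114.0): acidic=0.22, ¬slow=1−0.97=0.03; AND[min(a, b)] → w = 0.03
Weighted average = (0.37·31.0 + 0.97·128.0 + 0.22·74.0 + 0.03·114.0) / (0.37 + 0.97 + 0.22 + 0.03)
  = 155.3300 / 1.5900 = 97.692

97.692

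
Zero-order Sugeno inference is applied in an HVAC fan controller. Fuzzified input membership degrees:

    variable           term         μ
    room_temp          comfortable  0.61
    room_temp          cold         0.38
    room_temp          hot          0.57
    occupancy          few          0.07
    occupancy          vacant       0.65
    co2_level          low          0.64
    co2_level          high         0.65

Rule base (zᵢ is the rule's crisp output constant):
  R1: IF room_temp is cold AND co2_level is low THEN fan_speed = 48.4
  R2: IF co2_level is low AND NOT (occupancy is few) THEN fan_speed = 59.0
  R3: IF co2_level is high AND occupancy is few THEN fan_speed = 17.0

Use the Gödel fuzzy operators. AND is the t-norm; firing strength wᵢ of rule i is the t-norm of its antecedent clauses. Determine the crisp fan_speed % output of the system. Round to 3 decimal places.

52.607

R1 (z=48.4): cold=0.38, low=0.64; AND[min(a, b)] → w = 0.38
R2 (z=59.0): low=0.64, ¬few=1−0.07=0.93; AND[min(a, b)] → w = 0.64
R3 (z=17.0): high=0.65, few=0.07; AND[min(a, b)] → w = 0.07
Weighted average = (0.38·48.4 + 0.64·59.0 + 0.07·17.0) / (0.38 + 0.64 + 0.07)
  = 57.3420 / 1.0900 = 52.607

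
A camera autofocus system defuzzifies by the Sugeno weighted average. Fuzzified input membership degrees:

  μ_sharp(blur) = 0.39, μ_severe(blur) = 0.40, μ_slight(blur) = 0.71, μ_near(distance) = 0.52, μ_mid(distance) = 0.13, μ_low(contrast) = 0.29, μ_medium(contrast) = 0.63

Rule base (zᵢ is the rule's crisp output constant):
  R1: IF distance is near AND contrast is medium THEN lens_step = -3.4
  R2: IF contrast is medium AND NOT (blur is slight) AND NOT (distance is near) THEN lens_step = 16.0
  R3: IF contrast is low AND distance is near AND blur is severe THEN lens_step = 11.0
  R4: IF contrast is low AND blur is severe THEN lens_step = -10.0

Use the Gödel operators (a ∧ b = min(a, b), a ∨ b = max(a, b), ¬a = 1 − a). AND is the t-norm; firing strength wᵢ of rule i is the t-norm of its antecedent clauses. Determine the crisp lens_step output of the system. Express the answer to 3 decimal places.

R1 (z=-3.4): near=0.52, medium=0.63; AND[min(a, b)] → w = 0.52
R2 (z=16.0): medium=0.63, ¬slight=1−0.71=0.29, ¬near=1−0.52=0.48; AND[min(a, b)] → w = 0.29
R3 (z=11.0): low=0.29, near=0.52, severe=0.40; AND[min(a, b)] → w = 0.29
R4 (z=-10.0): low=0.29, severe=0.40; AND[min(a, b)] → w = 0.29
Weighted average = (0.52·-3.4 + 0.29·16.0 + 0.29·11.0 + 0.29·-10.0) / (0.52 + 0.29 + 0.29 + 0.29)
  = 3.1620 / 1.3900 = 2.275

2.275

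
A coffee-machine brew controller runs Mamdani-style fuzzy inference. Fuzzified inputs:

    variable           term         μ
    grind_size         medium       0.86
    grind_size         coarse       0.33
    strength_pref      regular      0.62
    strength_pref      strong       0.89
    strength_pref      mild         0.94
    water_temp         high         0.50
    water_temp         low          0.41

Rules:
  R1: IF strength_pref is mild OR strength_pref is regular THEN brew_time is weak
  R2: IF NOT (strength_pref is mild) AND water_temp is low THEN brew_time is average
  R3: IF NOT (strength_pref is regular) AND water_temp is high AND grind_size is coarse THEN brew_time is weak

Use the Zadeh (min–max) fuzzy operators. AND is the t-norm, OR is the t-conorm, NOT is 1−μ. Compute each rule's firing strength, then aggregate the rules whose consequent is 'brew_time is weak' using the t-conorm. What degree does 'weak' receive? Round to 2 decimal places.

R1: mild=0.94, regular=0.62; OR[max(a, b)] → w = 0.94
R2: ¬mild=1−0.94=0.06, low=0.41; AND[min(a, b)] → w = 0.06
R3: ¬regular=1−0.62=0.38, high=0.50, coarse=0.33; AND[min(a, b)] → w = 0.33
Rules with consequent 'weak': {R1, R3} → strengths 0.94, 0.33
Aggregate via t-conorm [max(a, b)]: 0.94

0.94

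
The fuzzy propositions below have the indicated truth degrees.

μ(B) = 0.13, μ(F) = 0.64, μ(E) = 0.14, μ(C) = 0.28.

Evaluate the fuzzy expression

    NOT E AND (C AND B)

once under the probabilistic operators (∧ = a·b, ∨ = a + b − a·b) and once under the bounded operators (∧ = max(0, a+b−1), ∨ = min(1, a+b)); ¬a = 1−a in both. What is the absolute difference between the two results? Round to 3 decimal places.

0.031

Under probabilistic:
  NOT E = 1 − 0.1400 = 0.8600
  C AND B = a·b on (0.2800, 0.1300) = 0.0364
  NOT E AND (C AND B) = a·b on (0.8600, 0.0364) = 0.0313
  → value = 0.0313
Under bounded:
  NOT E = 1 − 0.14 = 0.86
  C AND B = max(0, a+b−1) on (0.28, 0.13) = 0.00
  NOT E AND (C AND B) = max(0, a+b−1) on (0.86, 0.00) = 0.00
  → value = 0.0000
|0.0313 − 0.0000| = 0.031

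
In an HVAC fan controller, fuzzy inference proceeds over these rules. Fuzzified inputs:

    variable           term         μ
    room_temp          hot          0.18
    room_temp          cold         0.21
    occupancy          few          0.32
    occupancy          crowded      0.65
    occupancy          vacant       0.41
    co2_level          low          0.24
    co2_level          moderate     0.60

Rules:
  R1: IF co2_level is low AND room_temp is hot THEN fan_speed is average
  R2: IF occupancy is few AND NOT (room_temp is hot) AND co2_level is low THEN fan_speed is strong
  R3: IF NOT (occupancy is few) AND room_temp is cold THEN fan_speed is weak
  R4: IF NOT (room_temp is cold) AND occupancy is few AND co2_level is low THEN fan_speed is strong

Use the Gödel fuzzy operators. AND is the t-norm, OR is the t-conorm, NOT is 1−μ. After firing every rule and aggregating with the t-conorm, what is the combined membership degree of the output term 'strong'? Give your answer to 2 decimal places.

R1: low=0.24, hot=0.18; AND[min(a, b)] → w = 0.18
R2: few=0.32, ¬hot=1−0.18=0.82, low=0.24; AND[min(a, b)] → w = 0.24
R3: ¬few=1−0.32=0.68, cold=0.21; AND[min(a, b)] → w = 0.21
R4: ¬cold=1−0.21=0.79, few=0.32, low=0.24; AND[min(a, b)] → w = 0.24
Rules with consequent 'strong': {R2, R4} → strengths 0.24, 0.24
Aggregate via t-conorm [max(a, b)]: 0.24

0.24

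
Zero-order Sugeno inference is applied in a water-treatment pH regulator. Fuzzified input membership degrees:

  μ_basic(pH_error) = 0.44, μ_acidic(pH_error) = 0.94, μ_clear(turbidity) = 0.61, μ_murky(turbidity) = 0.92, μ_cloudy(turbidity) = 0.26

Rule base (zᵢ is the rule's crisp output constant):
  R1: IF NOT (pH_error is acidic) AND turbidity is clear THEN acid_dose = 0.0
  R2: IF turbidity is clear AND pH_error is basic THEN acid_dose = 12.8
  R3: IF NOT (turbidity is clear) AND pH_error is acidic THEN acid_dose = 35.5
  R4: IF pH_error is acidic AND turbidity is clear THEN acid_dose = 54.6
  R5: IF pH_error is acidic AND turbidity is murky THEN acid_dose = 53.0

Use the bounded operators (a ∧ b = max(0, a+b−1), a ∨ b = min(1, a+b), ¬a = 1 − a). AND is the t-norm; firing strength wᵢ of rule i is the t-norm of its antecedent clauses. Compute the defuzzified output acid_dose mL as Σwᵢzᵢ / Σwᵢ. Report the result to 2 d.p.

R1 (z=0.0): ¬acidic=1−0.94=0.06, clear=0.61; AND[max(0, a+b−1)] → w = 0.00
R2 (z=12.8): clear=0.61, basic=0.44; AND[max(0, a+b−1)] → w = 0.05
R3 (z=35.5): ¬clear=1−0.61=0.39, acidic=0.94; AND[max(0, a+b−1)] → w = 0.33
R4 (z=54.6): acidic=0.94, clear=0.61; AND[max(0, a+b−1)] → w = 0.55
R5 (z=53.0): acidic=0.94, murky=0.92; AND[max(0, a+b−1)] → w = 0.86
Weighted average = (0.00·0.0 + 0.05·12.8 + 0.33·35.5 + 0.55·54.6 + 0.86·53.0) / (0.00 + 0.05 + 0.33 + 0.55 + 0.86)
  = 87.9650 / 1.7900 = 49.14

49.14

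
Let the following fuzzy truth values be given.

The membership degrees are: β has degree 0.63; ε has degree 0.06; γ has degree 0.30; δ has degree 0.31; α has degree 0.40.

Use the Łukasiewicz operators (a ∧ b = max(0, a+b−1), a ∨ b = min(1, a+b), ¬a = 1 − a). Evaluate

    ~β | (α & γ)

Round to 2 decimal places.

0.37

~β = 1 − 0.63 = 0.37
α & γ = max(0, a+b−1) on (0.40, 0.30) = 0.00
~β | (α & γ) = min(1, a+b) on (0.37, 0.00) = 0.37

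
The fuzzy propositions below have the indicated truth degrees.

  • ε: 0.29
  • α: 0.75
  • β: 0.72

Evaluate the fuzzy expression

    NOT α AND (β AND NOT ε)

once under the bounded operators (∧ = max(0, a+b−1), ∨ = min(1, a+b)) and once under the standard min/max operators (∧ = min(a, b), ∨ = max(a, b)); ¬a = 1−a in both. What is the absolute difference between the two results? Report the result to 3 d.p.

Under bounded:
  NOT α = 1 − 0.75 = 0.25
  NOT ε = 1 − 0.29 = 0.71
  β AND NOT ε = max(0, a+b−1) on (0.72, 0.71) = 0.43
  NOT α AND (β AND NOT ε) = max(0, a+b−1) on (0.25, 0.43) = 0.00
  → value = 0.0000
Under standard min/max:
  NOT α = 1 − 0.75 = 0.25
  NOT ε = 1 − 0.29 = 0.71
  β AND NOT ε = min(a, b) on (0.72, 0.71) = 0.71
  NOT α AND (β AND NOT ε) = min(a, b) on (0.25, 0.71) = 0.25
  → value = 0.2500
|0.0000 − 0.2500| = 0.250

0.250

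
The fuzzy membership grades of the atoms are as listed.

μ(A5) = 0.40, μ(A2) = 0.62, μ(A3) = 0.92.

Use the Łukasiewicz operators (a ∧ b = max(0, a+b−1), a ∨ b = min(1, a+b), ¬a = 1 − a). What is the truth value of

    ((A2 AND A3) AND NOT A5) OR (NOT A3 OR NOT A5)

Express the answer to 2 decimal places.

A2 AND A3 = max(0, a+b−1) on (0.62, 0.92) = 0.54
NOT A5 = 1 − 0.40 = 0.60
(A2 AND A3) AND NOT A5 = max(0, a+b−1) on (0.54, 0.60) = 0.14
NOT A3 = 1 − 0.92 = 0.08
NOT A5 = 1 − 0.40 = 0.60
NOT A3 OR NOT A5 = min(1, a+b) on (0.08, 0.60) = 0.68
((A2 AND A3) AND NOT A5) OR (NOT A3 OR NOT A5) = min(1, a+b) on (0.14, 0.68) = 0.82

0.82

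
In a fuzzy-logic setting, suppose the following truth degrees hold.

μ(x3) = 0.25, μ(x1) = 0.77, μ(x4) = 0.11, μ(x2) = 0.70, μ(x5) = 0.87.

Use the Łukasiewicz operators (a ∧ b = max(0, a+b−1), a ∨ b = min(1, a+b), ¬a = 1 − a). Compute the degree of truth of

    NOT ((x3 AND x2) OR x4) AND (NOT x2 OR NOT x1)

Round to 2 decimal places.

x3 AND x2 = max(0, a+b−1) on (0.25, 0.70) = 0.00
(x3 AND x2) OR x4 = min(1, a+b) on (0.00, 0.11) = 0.11
NOT ((x3 AND x2) OR x4) = 1 − 0.11 = 0.89
NOT x2 = 1 − 0.70 = 0.30
NOT x1 = 1 − 0.77 = 0.23
NOT x2 OR NOT x1 = min(1, a+b) on (0.30, 0.23) = 0.53
NOT ((x3 AND x2) OR x4) AND (NOT x2 OR NOT x1) = max(0, a+b−1) on (0.89, 0.53) = 0.42

0.42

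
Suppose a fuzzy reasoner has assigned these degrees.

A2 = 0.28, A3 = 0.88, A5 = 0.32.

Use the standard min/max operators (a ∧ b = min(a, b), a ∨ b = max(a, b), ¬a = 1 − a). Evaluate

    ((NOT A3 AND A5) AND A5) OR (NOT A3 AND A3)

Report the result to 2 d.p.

0.12

NOT A3 = 1 − 0.88 = 0.12
NOT A3 AND A5 = min(a, b) on (0.12, 0.32) = 0.12
(NOT A3 AND A5) AND A5 = min(a, b) on (0.12, 0.32) = 0.12
NOT A3 = 1 − 0.88 = 0.12
NOT A3 AND A3 = min(a, b) on (0.12, 0.88) = 0.12
((NOT A3 AND A5) AND A5) OR (NOT A3 AND A3) = max(a, b) on (0.12, 0.12) = 0.12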